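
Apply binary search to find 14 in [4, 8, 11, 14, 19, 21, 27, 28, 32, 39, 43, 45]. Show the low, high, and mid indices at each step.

Binary search for 14 in [4, 8, 11, 14, 19, 21, 27, 28, 32, 39, 43, 45]:

lo=0, hi=11, mid=5, arr[mid]=21 -> 21 > 14, search left half
lo=0, hi=4, mid=2, arr[mid]=11 -> 11 < 14, search right half
lo=3, hi=4, mid=3, arr[mid]=14 -> Found target at index 3!

Binary search finds 14 at index 3 after 3 comparisons. The search repeatedly halves the search space by comparing with the middle element.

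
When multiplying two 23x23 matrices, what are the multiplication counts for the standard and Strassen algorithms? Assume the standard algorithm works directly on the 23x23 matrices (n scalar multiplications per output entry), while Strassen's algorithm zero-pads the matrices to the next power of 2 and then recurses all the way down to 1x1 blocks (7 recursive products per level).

Matrix multiplication for 23x23 matrices:

Strassen's algorithm requires power-of-2 dimensions. Pad 23x23 to 32x32 (next power of 2).

Standard algorithm: 23^3 = 12167 multiplications
Strassen's algorithm: 7^(log2(32)) = 7^5 = 16807 multiplications
Difference: 12167 - 16807 = -4640 (Strassen uses MORE here due to padding overhead — for small or just-over-power-of-2 n, padding can outweigh the per-level savings)

Standard: 12167 multiplications (23^3). Strassen: 16807 multiplications (7^5, after padding to 32x32). Strassen reduces 8 recursive multiplications to 7 at each level.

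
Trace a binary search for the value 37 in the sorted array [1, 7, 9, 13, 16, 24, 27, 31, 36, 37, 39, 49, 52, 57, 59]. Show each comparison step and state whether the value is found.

Binary search for 37 in [1, 7, 9, 13, 16, 24, 27, 31, 36, 37, 39, 49, 52, 57, 59]:

lo=0, hi=14, mid=7, arr[mid]=31 -> 31 < 37, search right half
lo=8, hi=14, mid=11, arr[mid]=49 -> 49 > 37, search left half
lo=8, hi=10, mid=9, arr[mid]=37 -> Found target at index 9!

Binary search finds 37 at index 9 after 3 comparisons. The search repeatedly halves the search space by comparing with the middle element.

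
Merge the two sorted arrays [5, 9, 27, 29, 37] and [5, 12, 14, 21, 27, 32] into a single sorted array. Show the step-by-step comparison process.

Merging process:

Compare 5 vs 5: take 5 from left. Merged: [5]
Compare 9 vs 5: take 5 from right. Merged: [5, 5]
Compare 9 vs 12: take 9 from left. Merged: [5, 5, 9]
Compare 27 vs 12: take 12 from right. Merged: [5, 5, 9, 12]
Compare 27 vs 14: take 14 from right. Merged: [5, 5, 9, 12, 14]
Compare 27 vs 21: take 21 from right. Merged: [5, 5, 9, 12, 14, 21]
Compare 27 vs 27: take 27 from left. Merged: [5, 5, 9, 12, 14, 21, 27]
Compare 29 vs 27: take 27 from right. Merged: [5, 5, 9, 12, 14, 21, 27, 27]
Compare 29 vs 32: take 29 from left. Merged: [5, 5, 9, 12, 14, 21, 27, 27, 29]
Compare 37 vs 32: take 32 from right. Merged: [5, 5, 9, 12, 14, 21, 27, 27, 29, 32]
Append remaining from left: [37]. Merged: [5, 5, 9, 12, 14, 21, 27, 27, 29, 32, 37]

Final merged array: [5, 5, 9, 12, 14, 21, 27, 27, 29, 32, 37]
Total comparisons: 10

The merged array is [5, 5, 9, 12, 14, 21, 27, 27, 29, 32, 37], requiring 10 comparisons. The merge step runs in O(n) time where n is the total number of elements.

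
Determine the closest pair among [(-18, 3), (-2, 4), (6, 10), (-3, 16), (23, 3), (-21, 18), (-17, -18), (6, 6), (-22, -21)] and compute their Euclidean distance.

Computing all pairwise distances among 9 points:

d((-18, 3), (-2, 4)) = 16.0312
d((-18, 3), (6, 10)) = 25.0
d((-18, 3), (-3, 16)) = 19.8494
d((-18, 3), (23, 3)) = 41.0
d((-18, 3), (-21, 18)) = 15.2971
d((-18, 3), (-17, -18)) = 21.0238
d((-18, 3), (6, 6)) = 24.1868
d((-18, 3), (-22, -21)) = 24.3311
d((-2, 4), (6, 10)) = 10.0
d((-2, 4), (-3, 16)) = 12.0416
d((-2, 4), (23, 3)) = 25.02
d((-2, 4), (-21, 18)) = 23.6008
d((-2, 4), (-17, -18)) = 26.6271
d((-2, 4), (6, 6)) = 8.2462
d((-2, 4), (-22, -21)) = 32.0156
d((6, 10), (-3, 16)) = 10.8167
d((6, 10), (23, 3)) = 18.3848
d((6, 10), (-21, 18)) = 28.1603
d((6, 10), (-17, -18)) = 36.2353
d((6, 10), (6, 6)) = 4.0 <-- minimum
d((6, 10), (-22, -21)) = 41.7732
d((-3, 16), (23, 3)) = 29.0689
d((-3, 16), (-21, 18)) = 18.1108
d((-3, 16), (-17, -18)) = 36.7696
d((-3, 16), (6, 6)) = 13.4536
d((-3, 16), (-22, -21)) = 41.5933
d((23, 3), (-21, 18)) = 46.4866
d((23, 3), (-17, -18)) = 45.1774
d((23, 3), (6, 6)) = 17.2627
d((23, 3), (-22, -21)) = 51.0
d((-21, 18), (-17, -18)) = 36.2215
d((-21, 18), (6, 6)) = 29.5466
d((-21, 18), (-22, -21)) = 39.0128
d((-17, -18), (6, 6)) = 33.2415
d((-17, -18), (-22, -21)) = 5.831
d((6, 6), (-22, -21)) = 38.8973

Closest pair: (6, 10) and (6, 6) with distance 4.0

The closest pair is (6, 10) and (6, 6) with Euclidean distance 4.0. For 9 points, brute-force pairwise comparison is shown above. For large n, the divide-and-conquer algorithm (sort by x, recurse on halves, check the dividing strip) achieves O(n log n).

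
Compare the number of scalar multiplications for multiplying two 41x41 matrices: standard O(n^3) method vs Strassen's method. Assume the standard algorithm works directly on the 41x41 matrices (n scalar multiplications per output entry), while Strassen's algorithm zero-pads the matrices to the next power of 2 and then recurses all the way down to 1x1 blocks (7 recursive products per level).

Matrix multiplication for 41x41 matrices:

Strassen's algorithm requires power-of-2 dimensions. Pad 41x41 to 64x64 (next power of 2).

Standard algorithm: 41^3 = 68921 multiplications
Strassen's algorithm: 7^(log2(64)) = 7^6 = 117649 multiplications
Difference: 68921 - 117649 = -48728 (Strassen uses MORE here due to padding overhead — for small or just-over-power-of-2 n, padding can outweigh the per-level savings)

Standard: 68921 multiplications (41^3). Strassen: 117649 multiplications (7^6, after padding to 64x64). Strassen reduces 8 recursive multiplications to 7 at each level.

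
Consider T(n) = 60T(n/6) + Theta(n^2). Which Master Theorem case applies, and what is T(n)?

Master Theorem for T(n) = 60T(n/6) + O(n^2):

a = 60, b = 6, c = 2
log_b(a) = log_6(60) = 2.2851

Case 1: c = 2 < log_6(60) = 2.2851
T(n) = O(n^(log_6 60))

For T(n) = 60T(n/6) + O(n^2): log_6(60) = 2.2851. This is Case 1 of the Master Theorem (c < log_b(a), work dominated by leaves), giving O(n^(log_6 60)).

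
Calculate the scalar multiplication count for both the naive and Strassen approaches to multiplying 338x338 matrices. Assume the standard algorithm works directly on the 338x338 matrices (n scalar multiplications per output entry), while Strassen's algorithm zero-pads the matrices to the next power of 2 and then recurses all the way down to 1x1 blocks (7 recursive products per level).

Matrix multiplication for 338x338 matrices:

Strassen's algorithm requires power-of-2 dimensions. Pad 338x338 to 512x512 (next power of 2).

Standard algorithm: 338^3 = 38614472 multiplications
Strassen's algorithm: 7^(log2(512)) = 7^9 = 40353607 multiplications
Difference: 38614472 - 40353607 = -1739135 (Strassen uses MORE here due to padding overhead — for small or just-over-power-of-2 n, padding can outweigh the per-level savings)

Standard: 38614472 multiplications (338^3). Strassen: 40353607 multiplications (7^9, after padding to 512x512). Strassen reduces 8 recursive multiplications to 7 at each level.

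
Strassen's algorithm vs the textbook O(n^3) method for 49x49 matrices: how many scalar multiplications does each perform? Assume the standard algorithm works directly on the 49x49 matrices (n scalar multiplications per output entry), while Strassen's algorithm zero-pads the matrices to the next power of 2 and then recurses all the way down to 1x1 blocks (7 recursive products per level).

Matrix multiplication for 49x49 matrices:

Strassen's algorithm requires power-of-2 dimensions. Pad 49x49 to 64x64 (next power of 2).

Standard algorithm: 49^3 = 117649 multiplications
Strassen's algorithm: 7^(log2(64)) = 7^6 = 117649 multiplications
Savings: 117649 - 117649 = 0 multiplications

Standard: 117649 multiplications (49^3). Strassen: 117649 multiplications (7^6, after padding to 64x64). Strassen reduces 8 recursive multiplications to 7 at each level.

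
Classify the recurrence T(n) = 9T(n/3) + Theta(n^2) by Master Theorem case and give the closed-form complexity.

Master Theorem for T(n) = 9T(n/3) + O(n^2):

a = 9, b = 3, c = 2
log_b(a) = log_3(9) = 2.0000

Case 2: c = 2 = log_3(9) = 2.0000
T(n) = O(n^2 log n) = O(n^2 log n)

For T(n) = 9T(n/3) + O(n^2): log_3(9) = 2.0000. This is Case 2 of the Master Theorem (c = log_b(a), equal work at all levels), giving O(n^2 log n).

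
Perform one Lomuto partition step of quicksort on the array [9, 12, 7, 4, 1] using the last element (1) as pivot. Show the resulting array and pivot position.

Lomuto partition with pivot = 1:

Initial array: [9, 12, 7, 4, 1]

arr[0]=9 > 1: no swap
arr[1]=12 > 1: no swap
arr[2]=7 > 1: no swap
arr[3]=4 > 1: no swap

Place pivot at position 0: [1, 12, 7, 4, 9]
Pivot position: 0

After partitioning with pivot 1, the array becomes [1, 12, 7, 4, 9]. The pivot is placed at index 0. All elements to the left of the pivot are <= 1, and all elements to the right are > 1.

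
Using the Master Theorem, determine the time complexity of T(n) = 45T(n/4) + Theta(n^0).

Master Theorem for T(n) = 45T(n/4) + O(n^0):

a = 45, b = 4, c = 0
log_b(a) = log_4(45) = 2.7459

Case 1: c = 0 < log_4(45) = 2.7459
T(n) = O(n^(log_4 45))

For T(n) = 45T(n/4) + O(n^0): log_4(45) = 2.7459. This is Case 1 of the Master Theorem (c < log_b(a), work dominated by leaves), giving O(n^(log_4 45)).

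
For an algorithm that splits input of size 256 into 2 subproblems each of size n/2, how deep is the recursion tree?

For divide and conquer with division factor 2:

Problem sizes at each level:
Level 0: 256
Level 1: 128
Level 2: 64
Level 3: 32
Level 4: 16
Level 5: 8
Level 6: 4
Level 7: 2
Level 8: 1

The root is level 0 and the size-1 base case is level 8 (the tree spans levels 0 through 8, i.e. 9 levels counting the root), so the depth is the number of divisions: log_2(256) = 8

The recursion tree depth is log_2(256) = 8. At each level, the problem size is divided by 2, so it takes 8 divisions to reduce to a base case of size 1. The algorithm makes 2 recursive calls at each level.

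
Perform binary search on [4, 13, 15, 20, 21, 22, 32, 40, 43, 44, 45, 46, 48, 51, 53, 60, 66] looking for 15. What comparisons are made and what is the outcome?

Binary search for 15 in [4, 13, 15, 20, 21, 22, 32, 40, 43, 44, 45, 46, 48, 51, 53, 60, 66]:

lo=0, hi=16, mid=8, arr[mid]=43 -> 43 > 15, search left half
lo=0, hi=7, mid=3, arr[mid]=20 -> 20 > 15, search left half
lo=0, hi=2, mid=1, arr[mid]=13 -> 13 < 15, search right half
lo=2, hi=2, mid=2, arr[mid]=15 -> Found target at index 2!

Binary search finds 15 at index 2 after 4 comparisons. The search repeatedly halves the search space by comparing with the middle element.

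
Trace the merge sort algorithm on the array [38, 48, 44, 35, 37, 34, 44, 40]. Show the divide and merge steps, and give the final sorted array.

Merge sort trace:

Split: [38, 48, 44, 35, 37, 34, 44, 40] -> [38, 48, 44, 35] and [37, 34, 44, 40]
  Split: [38, 48, 44, 35] -> [38, 48] and [44, 35]
    Split: [38, 48] -> [38] and [48]
    Merge: [38] + [48] -> [38, 48]
    Split: [44, 35] -> [44] and [35]
    Merge: [44] + [35] -> [35, 44]
  Merge: [38, 48] + [35, 44] -> [35, 38, 44, 48]
  Split: [37, 34, 44, 40] -> [37, 34] and [44, 40]
    Split: [37, 34] -> [37] and [34]
    Merge: [37] + [34] -> [34, 37]
    Split: [44, 40] -> [44] and [40]
    Merge: [44] + [40] -> [40, 44]
  Merge: [34, 37] + [40, 44] -> [34, 37, 40, 44]
Merge: [35, 38, 44, 48] + [34, 37, 40, 44] -> [34, 35, 37, 38, 40, 44, 44, 48]

Final sorted array: [34, 35, 37, 38, 40, 44, 44, 48]

The merge sort proceeds by recursively splitting the array and merging sorted halves.
After all merges, the sorted array is [34, 35, 37, 38, 40, 44, 44, 48].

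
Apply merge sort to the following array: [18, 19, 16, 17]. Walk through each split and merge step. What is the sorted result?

Merge sort trace:

Split: [18, 19, 16, 17] -> [18, 19] and [16, 17]
  Split: [18, 19] -> [18] and [19]
  Merge: [18] + [19] -> [18, 19]
  Split: [16, 17] -> [16] and [17]
  Merge: [16] + [17] -> [16, 17]
Merge: [18, 19] + [16, 17] -> [16, 17, 18, 19]

Final sorted array: [16, 17, 18, 19]

The merge sort proceeds by recursively splitting the array and merging sorted halves.
After all merges, the sorted array is [16, 17, 18, 19].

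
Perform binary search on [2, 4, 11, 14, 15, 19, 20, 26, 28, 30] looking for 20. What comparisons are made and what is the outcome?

Binary search for 20 in [2, 4, 11, 14, 15, 19, 20, 26, 28, 30]:

lo=0, hi=9, mid=4, arr[mid]=15 -> 15 < 20, search right half
lo=5, hi=9, mid=7, arr[mid]=26 -> 26 > 20, search left half
lo=5, hi=6, mid=5, arr[mid]=19 -> 19 < 20, search right half
lo=6, hi=6, mid=6, arr[mid]=20 -> Found target at index 6!

Binary search finds 20 at index 6 after 4 comparisons. The search repeatedly halves the search space by comparing with the middle element.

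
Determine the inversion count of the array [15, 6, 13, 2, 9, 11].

Finding inversions in [15, 6, 13, 2, 9, 11]:

(0, 1): arr[0]=15 > arr[1]=6
(0, 2): arr[0]=15 > arr[2]=13
(0, 3): arr[0]=15 > arr[3]=2
(0, 4): arr[0]=15 > arr[4]=9
(0, 5): arr[0]=15 > arr[5]=11
(1, 3): arr[1]=6 > arr[3]=2
(2, 3): arr[2]=13 > arr[3]=2
(2, 4): arr[2]=13 > arr[4]=9
(2, 5): arr[2]=13 > arr[5]=11

Total inversions: 9

The array has 9 inversion(s): (0,1), (0,2), (0,3), (0,4), (0,5), (1,3), (2,3), (2,4), (2,5). Each pair (i,j) satisfies i < j and arr[i] > arr[j].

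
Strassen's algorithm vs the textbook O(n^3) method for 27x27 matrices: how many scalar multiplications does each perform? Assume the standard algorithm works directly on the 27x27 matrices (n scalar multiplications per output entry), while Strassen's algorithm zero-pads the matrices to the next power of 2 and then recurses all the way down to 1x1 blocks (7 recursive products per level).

Matrix multiplication for 27x27 matrices:

Strassen's algorithm requires power-of-2 dimensions. Pad 27x27 to 32x32 (next power of 2).

Standard algorithm: 27^3 = 19683 multiplications
Strassen's algorithm: 7^(log2(32)) = 7^5 = 16807 multiplications
Savings: 19683 - 16807 = 2876 multiplications

Standard: 19683 multiplications (27^3). Strassen: 16807 multiplications (7^5, after padding to 32x32). Strassen reduces 8 recursive multiplications to 7 at each level.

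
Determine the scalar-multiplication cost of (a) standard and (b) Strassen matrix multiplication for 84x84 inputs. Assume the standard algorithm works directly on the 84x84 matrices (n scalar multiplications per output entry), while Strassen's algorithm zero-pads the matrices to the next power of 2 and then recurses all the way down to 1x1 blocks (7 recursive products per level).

Matrix multiplication for 84x84 matrices:

Strassen's algorithm requires power-of-2 dimensions. Pad 84x84 to 128x128 (next power of 2).

Standard algorithm: 84^3 = 592704 multiplications
Strassen's algorithm: 7^(log2(128)) = 7^7 = 823543 multiplications
Difference: 592704 - 823543 = -230839 (Strassen uses MORE here due to padding overhead — for small or just-over-power-of-2 n, padding can outweigh the per-level savings)

Standard: 592704 multiplications (84^3). Strassen: 823543 multiplications (7^7, after padding to 128x128). Strassen reduces 8 recursive multiplications to 7 at each level.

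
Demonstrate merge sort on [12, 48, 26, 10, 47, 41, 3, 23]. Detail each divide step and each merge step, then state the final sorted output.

Merge sort trace:

Split: [12, 48, 26, 10, 47, 41, 3, 23] -> [12, 48, 26, 10] and [47, 41, 3, 23]
  Split: [12, 48, 26, 10] -> [12, 48] and [26, 10]
    Split: [12, 48] -> [12] and [48]
    Merge: [12] + [48] -> [12, 48]
    Split: [26, 10] -> [26] and [10]
    Merge: [26] + [10] -> [10, 26]
  Merge: [12, 48] + [10, 26] -> [10, 12, 26, 48]
  Split: [47, 41, 3, 23] -> [47, 41] and [3, 23]
    Split: [47, 41] -> [47] and [41]
    Merge: [47] + [41] -> [41, 47]
    Split: [3, 23] -> [3] and [23]
    Merge: [3] + [23] -> [3, 23]
  Merge: [41, 47] + [3, 23] -> [3, 23, 41, 47]
Merge: [10, 12, 26, 48] + [3, 23, 41, 47] -> [3, 10, 12, 23, 26, 41, 47, 48]

Final sorted array: [3, 10, 12, 23, 26, 41, 47, 48]

The merge sort proceeds by recursively splitting the array and merging sorted halves.
After all merges, the sorted array is [3, 10, 12, 23, 26, 41, 47, 48].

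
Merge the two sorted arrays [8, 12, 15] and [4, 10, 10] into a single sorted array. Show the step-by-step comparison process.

Merging process:

Compare 8 vs 4: take 4 from right. Merged: [4]
Compare 8 vs 10: take 8 from left. Merged: [4, 8]
Compare 12 vs 10: take 10 from right. Merged: [4, 8, 10]
Compare 12 vs 10: take 10 from right. Merged: [4, 8, 10, 10]
Append remaining from left: [12, 15]. Merged: [4, 8, 10, 10, 12, 15]

Final merged array: [4, 8, 10, 10, 12, 15]
Total comparisons: 4

The merged array is [4, 8, 10, 10, 12, 15], requiring 4 comparisons. The merge step runs in O(n) time where n is the total number of elements.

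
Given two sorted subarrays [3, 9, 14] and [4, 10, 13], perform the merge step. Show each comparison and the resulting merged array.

Merging process:

Compare 3 vs 4: take 3 from left. Merged: [3]
Compare 9 vs 4: take 4 from right. Merged: [3, 4]
Compare 9 vs 10: take 9 from left. Merged: [3, 4, 9]
Compare 14 vs 10: take 10 from right. Merged: [3, 4, 9, 10]
Compare 14 vs 13: take 13 from right. Merged: [3, 4, 9, 10, 13]
Append remaining from left: [14]. Merged: [3, 4, 9, 10, 13, 14]

Final merged array: [3, 4, 9, 10, 13, 14]
Total comparisons: 5

The merged array is [3, 4, 9, 10, 13, 14], requiring 5 comparisons. The merge step runs in O(n) time where n is the total number of elements.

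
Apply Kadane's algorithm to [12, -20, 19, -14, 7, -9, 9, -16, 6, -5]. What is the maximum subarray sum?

Using Kadane's algorithm on [12, -20, 19, -14, 7, -9, 9, -16, 6, -5]:

Scanning through the array:
Position 1 (value -20): max_ending_here = -8, max_so_far = 12
Position 2 (value 19): max_ending_here = 19, max_so_far = 19
Position 3 (value -14): max_ending_here = 5, max_so_far = 19
Position 4 (value 7): max_ending_here = 12, max_so_far = 19
Position 5 (value -9): max_ending_here = 3, max_so_far = 19
Position 6 (value 9): max_ending_here = 12, max_so_far = 19
Position 7 (value -16): max_ending_here = -4, max_so_far = 19
Position 8 (value 6): max_ending_here = 6, max_so_far = 19
Position 9 (value -5): max_ending_here = 1, max_so_far = 19

Maximum subarray: [19]
Maximum sum: 19

The maximum subarray is [19] with sum 19. This subarray runs from index 2 to index 2.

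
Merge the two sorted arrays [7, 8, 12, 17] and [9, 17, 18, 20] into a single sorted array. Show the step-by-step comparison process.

Merging process:

Compare 7 vs 9: take 7 from left. Merged: [7]
Compare 8 vs 9: take 8 from left. Merged: [7, 8]
Compare 12 vs 9: take 9 from right. Merged: [7, 8, 9]
Compare 12 vs 17: take 12 from left. Merged: [7, 8, 9, 12]
Compare 17 vs 17: take 17 from left. Merged: [7, 8, 9, 12, 17]
Append remaining from right: [17, 18, 20]. Merged: [7, 8, 9, 12, 17, 17, 18, 20]

Final merged array: [7, 8, 9, 12, 17, 17, 18, 20]
Total comparisons: 5

The merged array is [7, 8, 9, 12, 17, 17, 18, 20], requiring 5 comparisons. The merge step runs in O(n) time where n is the total number of elements.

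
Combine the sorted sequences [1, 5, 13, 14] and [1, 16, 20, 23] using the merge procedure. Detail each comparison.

Merging process:

Compare 1 vs 1: take 1 from left. Merged: [1]
Compare 5 vs 1: take 1 from right. Merged: [1, 1]
Compare 5 vs 16: take 5 from left. Merged: [1, 1, 5]
Compare 13 vs 16: take 13 from left. Merged: [1, 1, 5, 13]
Compare 14 vs 16: take 14 from left. Merged: [1, 1, 5, 13, 14]
Append remaining from right: [16, 20, 23]. Merged: [1, 1, 5, 13, 14, 16, 20, 23]

Final merged array: [1, 1, 5, 13, 14, 16, 20, 23]
Total comparisons: 5

The merged array is [1, 1, 5, 13, 14, 16, 20, 23], requiring 5 comparisons. The merge step runs in O(n) time where n is the total number of elements.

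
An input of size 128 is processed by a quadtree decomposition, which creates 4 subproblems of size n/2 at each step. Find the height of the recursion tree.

For divide and conquer with division factor 2:

Problem sizes at each level:
Level 0: 128
Level 1: 64
Level 2: 32
Level 3: 16
Level 4: 8
Level 5: 4
Level 6: 2
Level 7: 1

The root is level 0 and the size-1 base case is level 7 (the tree spans levels 0 through 7, i.e. 8 levels counting the root), so the depth is the number of divisions: log_2(128) = 7

The recursion tree depth is log_2(128) = 7. At each level, the problem size is divided by 2, so it takes 7 divisions to reduce to a base case of size 1. The algorithm makes 4 recursive calls at each level.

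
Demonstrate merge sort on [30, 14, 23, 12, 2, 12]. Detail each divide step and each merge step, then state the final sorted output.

Merge sort trace:

Split: [30, 14, 23, 12, 2, 12] -> [30, 14, 23] and [12, 2, 12]
  Split: [30, 14, 23] -> [30] and [14, 23]
    Split: [14, 23] -> [14] and [23]
    Merge: [14] + [23] -> [14, 23]
  Merge: [30] + [14, 23] -> [14, 23, 30]
  Split: [12, 2, 12] -> [12] and [2, 12]
    Split: [2, 12] -> [2] and [12]
    Merge: [2] + [12] -> [2, 12]
  Merge: [12] + [2, 12] -> [2, 12, 12]
Merge: [14, 23, 30] + [2, 12, 12] -> [2, 12, 12, 14, 23, 30]

Final sorted array: [2, 12, 12, 14, 23, 30]

The merge sort proceeds by recursively splitting the array and merging sorted halves.
After all merges, the sorted array is [2, 12, 12, 14, 23, 30].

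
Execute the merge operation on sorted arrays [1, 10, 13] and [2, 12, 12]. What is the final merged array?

Merging process:

Compare 1 vs 2: take 1 from left. Merged: [1]
Compare 10 vs 2: take 2 from right. Merged: [1, 2]
Compare 10 vs 12: take 10 from left. Merged: [1, 2, 10]
Compare 13 vs 12: take 12 from right. Merged: [1, 2, 10, 12]
Compare 13 vs 12: take 12 from right. Merged: [1, 2, 10, 12, 12]
Append remaining from left: [13]. Merged: [1, 2, 10, 12, 12, 13]

Final merged array: [1, 2, 10, 12, 12, 13]
Total comparisons: 5

The merged array is [1, 2, 10, 12, 12, 13], requiring 5 comparisons. The merge step runs in O(n) time where n is the total number of elements.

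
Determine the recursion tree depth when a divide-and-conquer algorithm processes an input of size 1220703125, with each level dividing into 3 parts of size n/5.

For divide and conquer with division factor 5:

Problem sizes at each level:
Level 0: 1220703125
Level 1: 244140625
Level 2: 48828125
Level 3: 9765625
Level 4: 1953125
Level 5: 390625
Level 6: 78125
Level 7: 15625
Level 8: 3125
Level 9: 625
Level 10: 125
Level 11: 25
Level 12: 5
Level 13: 1

The root is level 0 and the size-1 base case is level 13 (the tree spans levels 0 through 13, i.e. 14 levels counting the root), so the depth is the number of divisions: log_5(1220703125) = 13

The recursion tree depth is log_5(1220703125) = 13. At each level, the problem size is divided by 5, so it takes 13 divisions to reduce to a base case of size 1. The algorithm makes 3 recursive calls at each level.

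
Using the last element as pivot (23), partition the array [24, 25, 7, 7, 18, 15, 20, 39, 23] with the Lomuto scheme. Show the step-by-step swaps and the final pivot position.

Lomuto partition with pivot = 23:

Initial array: [24, 25, 7, 7, 18, 15, 20, 39, 23]

arr[0]=24 > 23: no swap
arr[1]=25 > 23: no swap
arr[2]=7 <= 23: swap with position 0, array becomes [7, 25, 24, 7, 18, 15, 20, 39, 23]
arr[3]=7 <= 23: swap with position 1, array becomes [7, 7, 24, 25, 18, 15, 20, 39, 23]
arr[4]=18 <= 23: swap with position 2, array becomes [7, 7, 18, 25, 24, 15, 20, 39, 23]
arr[5]=15 <= 23: swap with position 3, array becomes [7, 7, 18, 15, 24, 25, 20, 39, 23]
arr[6]=20 <= 23: swap with position 4, array becomes [7, 7, 18, 15, 20, 25, 24, 39, 23]
arr[7]=39 > 23: no swap

Place pivot at position 5: [7, 7, 18, 15, 20, 23, 24, 39, 25]
Pivot position: 5

After partitioning with pivot 23, the array becomes [7, 7, 18, 15, 20, 23, 24, 39, 25]. The pivot is placed at index 5. All elements to the left of the pivot are <= 23, and all elements to the right are > 23.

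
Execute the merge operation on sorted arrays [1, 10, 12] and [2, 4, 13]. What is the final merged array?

Merging process:

Compare 1 vs 2: take 1 from left. Merged: [1]
Compare 10 vs 2: take 2 from right. Merged: [1, 2]
Compare 10 vs 4: take 4 from right. Merged: [1, 2, 4]
Compare 10 vs 13: take 10 from left. Merged: [1, 2, 4, 10]
Compare 12 vs 13: take 12 from left. Merged: [1, 2, 4, 10, 12]
Append remaining from right: [13]. Merged: [1, 2, 4, 10, 12, 13]

Final merged array: [1, 2, 4, 10, 12, 13]
Total comparisons: 5

The merged array is [1, 2, 4, 10, 12, 13], requiring 5 comparisons. The merge step runs in O(n) time where n is the total number of elements.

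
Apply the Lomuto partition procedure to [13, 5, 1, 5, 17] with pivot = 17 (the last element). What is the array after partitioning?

Lomuto partition with pivot = 17:

Initial array: [13, 5, 1, 5, 17]

arr[0]=13 <= 17: swap with position 0, array becomes [13, 5, 1, 5, 17]
arr[1]=5 <= 17: swap with position 1, array becomes [13, 5, 1, 5, 17]
arr[2]=1 <= 17: swap with position 2, array becomes [13, 5, 1, 5, 17]
arr[3]=5 <= 17: swap with position 3, array becomes [13, 5, 1, 5, 17]

Place pivot at position 4: [13, 5, 1, 5, 17]
Pivot position: 4

After partitioning with pivot 17, the array becomes [13, 5, 1, 5, 17]. The pivot is placed at index 4. All elements to the left of the pivot are <= 17, and all elements to the right are > 17.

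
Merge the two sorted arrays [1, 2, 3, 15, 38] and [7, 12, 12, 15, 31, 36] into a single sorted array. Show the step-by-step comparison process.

Merging process:

Compare 1 vs 7: take 1 from left. Merged: [1]
Compare 2 vs 7: take 2 from left. Merged: [1, 2]
Compare 3 vs 7: take 3 from left. Merged: [1, 2, 3]
Compare 15 vs 7: take 7 from right. Merged: [1, 2, 3, 7]
Compare 15 vs 12: take 12 from right. Merged: [1, 2, 3, 7, 12]
Compare 15 vs 12: take 12 from right. Merged: [1, 2, 3, 7, 12, 12]
Compare 15 vs 15: take 15 from left. Merged: [1, 2, 3, 7, 12, 12, 15]
Compare 38 vs 15: take 15 from right. Merged: [1, 2, 3, 7, 12, 12, 15, 15]
Compare 38 vs 31: take 31 from right. Merged: [1, 2, 3, 7, 12, 12, 15, 15, 31]
Compare 38 vs 36: take 36 from right. Merged: [1, 2, 3, 7, 12, 12, 15, 15, 31, 36]
Append remaining from left: [38]. Merged: [1, 2, 3, 7, 12, 12, 15, 15, 31, 36, 38]

Final merged array: [1, 2, 3, 7, 12, 12, 15, 15, 31, 36, 38]
Total comparisons: 10

The merged array is [1, 2, 3, 7, 12, 12, 15, 15, 31, 36, 38], requiring 10 comparisons. The merge step runs in O(n) time where n is the total number of elements.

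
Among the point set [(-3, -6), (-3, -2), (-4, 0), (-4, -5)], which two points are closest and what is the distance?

Computing all pairwise distances among 4 points:

d((-3, -6), (-3, -2)) = 4.0
d((-3, -6), (-4, 0)) = 6.0828
d((-3, -6), (-4, -5)) = 1.4142 <-- minimum
d((-3, -2), (-4, 0)) = 2.2361
d((-3, -2), (-4, -5)) = 3.1623
d((-4, 0), (-4, -5)) = 5.0

Closest pair: (-3, -6) and (-4, -5) with distance 1.4142

The closest pair is (-3, -6) and (-4, -5) with Euclidean distance 1.4142. For 4 points, brute-force pairwise comparison is shown above. For large n, the divide-and-conquer algorithm (sort by x, recurse on halves, check the dividing strip) achieves O(n log n).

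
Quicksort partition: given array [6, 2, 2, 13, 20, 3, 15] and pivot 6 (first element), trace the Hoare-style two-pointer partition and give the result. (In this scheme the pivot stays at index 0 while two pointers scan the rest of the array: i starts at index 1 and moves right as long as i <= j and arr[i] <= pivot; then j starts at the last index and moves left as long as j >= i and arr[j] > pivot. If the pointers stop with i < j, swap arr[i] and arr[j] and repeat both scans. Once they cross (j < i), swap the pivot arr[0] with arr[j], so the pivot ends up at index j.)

Hoare-style two-pointer partition with pivot = 6:

Initial array: [6, 2, 2, 13, 20, 3, 15]

Pointers start at i = 1, j = 6.
i stops at index 3 (arr[3]=13 > 6), j stops at index 5 (arr[5]=3 <= 6): swap arr[3] and arr[5], array becomes [6, 2, 2, 3, 20, 13, 15]
i ends at 4, j ends at 3: the pointers have crossed (j < i), so scanning stops.

Swap pivot arr[0] with arr[3] to place pivot at position 3: [3, 2, 2, 6, 20, 13, 15]
Pivot position: 3

After partitioning with pivot 6, the array becomes [3, 2, 2, 6, 20, 13, 15]. The pivot is placed at index 3. All elements to the left of the pivot are <= 6, and all elements to the right are > 6.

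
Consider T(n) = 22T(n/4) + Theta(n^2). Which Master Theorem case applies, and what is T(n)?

Master Theorem for T(n) = 22T(n/4) + O(n^2):

a = 22, b = 4, c = 2
log_b(a) = log_4(22) = 2.2297

Case 1: c = 2 < log_4(22) = 2.2297
T(n) = O(n^(log_4 22))

For T(n) = 22T(n/4) + O(n^2): log_4(22) = 2.2297. This is Case 1 of the Master Theorem (c < log_b(a), work dominated by leaves), giving O(n^(log_4 22)).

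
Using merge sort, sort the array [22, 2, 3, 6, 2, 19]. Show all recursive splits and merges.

Merge sort trace:

Split: [22, 2, 3, 6, 2, 19] -> [22, 2, 3] and [6, 2, 19]
  Split: [22, 2, 3] -> [22] and [2, 3]
    Split: [2, 3] -> [2] and [3]
    Merge: [2] + [3] -> [2, 3]
  Merge: [22] + [2, 3] -> [2, 3, 22]
  Split: [6, 2, 19] -> [6] and [2, 19]
    Split: [2, 19] -> [2] and [19]
    Merge: [2] + [19] -> [2, 19]
  Merge: [6] + [2, 19] -> [2, 6, 19]
Merge: [2, 3, 22] + [2, 6, 19] -> [2, 2, 3, 6, 19, 22]

Final sorted array: [2, 2, 3, 6, 19, 22]

The merge sort proceeds by recursively splitting the array and merging sorted halves.
After all merges, the sorted array is [2, 2, 3, 6, 19, 22].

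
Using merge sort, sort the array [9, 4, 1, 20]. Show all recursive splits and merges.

Merge sort trace:

Split: [9, 4, 1, 20] -> [9, 4] and [1, 20]
  Split: [9, 4] -> [9] and [4]
  Merge: [9] + [4] -> [4, 9]
  Split: [1, 20] -> [1] and [20]
  Merge: [1] + [20] -> [1, 20]
Merge: [4, 9] + [1, 20] -> [1, 4, 9, 20]

Final sorted array: [1, 4, 9, 20]

The merge sort proceeds by recursively splitting the array and merging sorted halves.
After all merges, the sorted array is [1, 4, 9, 20].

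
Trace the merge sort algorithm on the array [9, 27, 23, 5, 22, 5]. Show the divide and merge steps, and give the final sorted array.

Merge sort trace:

Split: [9, 27, 23, 5, 22, 5] -> [9, 27, 23] and [5, 22, 5]
  Split: [9, 27, 23] -> [9] and [27, 23]
    Split: [27, 23] -> [27] and [23]
    Merge: [27] + [23] -> [23, 27]
  Merge: [9] + [23, 27] -> [9, 23, 27]
  Split: [5, 22, 5] -> [5] and [22, 5]
    Split: [22, 5] -> [22] and [5]
    Merge: [22] + [5] -> [5, 22]
  Merge: [5] + [5, 22] -> [5, 5, 22]
Merge: [9, 23, 27] + [5, 5, 22] -> [5, 5, 9, 22, 23, 27]

Final sorted array: [5, 5, 9, 22, 23, 27]

The merge sort proceeds by recursively splitting the array and merging sorted halves.
After all merges, the sorted array is [5, 5, 9, 22, 23, 27].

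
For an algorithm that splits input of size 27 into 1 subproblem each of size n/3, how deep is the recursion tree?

For divide and conquer with division factor 3:

Problem sizes at each level:
Level 0: 27
Level 1: 9
Level 2: 3
Level 3: 1

The root is level 0 and the size-1 base case is level 3 (the tree spans levels 0 through 3, i.e. 4 levels counting the root), so the depth is the number of divisions: log_3(27) = 3

The recursion tree depth is log_3(27) = 3. At each level, the problem size is divided by 3, so it takes 3 divisions to reduce to a base case of size 1. The algorithm makes 1 recursive call at each level.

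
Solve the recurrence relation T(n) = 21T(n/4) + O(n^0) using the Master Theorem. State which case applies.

Master Theorem for T(n) = 21T(n/4) + O(n^0):

a = 21, b = 4, c = 0
log_b(a) = log_4(21) = 2.1962

Case 1: c = 0 < log_4(21) = 2.1962
T(n) = O(n^(log_4 21))

For T(n) = 21T(n/4) + O(n^0): log_4(21) = 2.1962. This is Case 1 of the Master Theorem (c < log_b(a), work dominated by leaves), giving O(n^(log_4 21)).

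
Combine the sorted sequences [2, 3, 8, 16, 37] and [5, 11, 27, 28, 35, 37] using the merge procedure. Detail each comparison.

Merging process:

Compare 2 vs 5: take 2 from left. Merged: [2]
Compare 3 vs 5: take 3 from left. Merged: [2, 3]
Compare 8 vs 5: take 5 from right. Merged: [2, 3, 5]
Compare 8 vs 11: take 8 from left. Merged: [2, 3, 5, 8]
Compare 16 vs 11: take 11 from right. Merged: [2, 3, 5, 8, 11]
Compare 16 vs 27: take 16 from left. Merged: [2, 3, 5, 8, 11, 16]
Compare 37 vs 27: take 27 from right. Merged: [2, 3, 5, 8, 11, 16, 27]
Compare 37 vs 28: take 28 from right. Merged: [2, 3, 5, 8, 11, 16, 27, 28]
Compare 37 vs 35: take 35 from right. Merged: [2, 3, 5, 8, 11, 16, 27, 28, 35]
Compare 37 vs 37: take 37 from left. Merged: [2, 3, 5, 8, 11, 16, 27, 28, 35, 37]
Append remaining from right: [37]. Merged: [2, 3, 5, 8, 11, 16, 27, 28, 35, 37, 37]

Final merged array: [2, 3, 5, 8, 11, 16, 27, 28, 35, 37, 37]
Total comparisons: 10

The merged array is [2, 3, 5, 8, 11, 16, 27, 28, 35, 37, 37], requiring 10 comparisons. The merge step runs in O(n) time where n is the total number of elements.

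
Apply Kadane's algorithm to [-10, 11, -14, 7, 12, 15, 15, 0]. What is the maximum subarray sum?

Using Kadane's algorithm on [-10, 11, -14, 7, 12, 15, 15, 0]:

Scanning through the array:
Position 1 (value 11): max_ending_here = 11, max_so_far = 11
Position 2 (value -14): max_ending_here = -3, max_so_far = 11
Position 3 (value 7): max_ending_here = 7, max_so_far = 11
Position 4 (value 12): max_ending_here = 19, max_so_far = 19
Position 5 (value 15): max_ending_here = 34, max_so_far = 34
Position 6 (value 15): max_ending_here = 49, max_so_far = 49
Position 7 (value 0): max_ending_here = 49, max_so_far = 49

Maximum subarray: [7, 12, 15, 15]
Maximum sum: 49

The maximum subarray is [7, 12, 15, 15] with sum 49. This subarray runs from index 3 to index 6.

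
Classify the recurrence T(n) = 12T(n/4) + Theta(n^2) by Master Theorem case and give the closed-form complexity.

Master Theorem for T(n) = 12T(n/4) + O(n^2):

a = 12, b = 4, c = 2
log_b(a) = log_4(12) = 1.7925

Case 3: c = 2 > log_4(12) = 1.7925
T(n) = O(n^2) = O(n^2)

For T(n) = 12T(n/4) + O(n^2): log_4(12) = 1.7925. This is Case 3 of the Master Theorem (c > log_b(a), work dominated by root), giving O(n^2).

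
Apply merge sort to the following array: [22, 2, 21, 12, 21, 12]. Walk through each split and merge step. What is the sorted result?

Merge sort trace:

Split: [22, 2, 21, 12, 21, 12] -> [22, 2, 21] and [12, 21, 12]
  Split: [22, 2, 21] -> [22] and [2, 21]
    Split: [2, 21] -> [2] and [21]
    Merge: [2] + [21] -> [2, 21]
  Merge: [22] + [2, 21] -> [2, 21, 22]
  Split: [12, 21, 12] -> [12] and [21, 12]
    Split: [21, 12] -> [21] and [12]
    Merge: [21] + [12] -> [12, 21]
  Merge: [12] + [12, 21] -> [12, 12, 21]
Merge: [2, 21, 22] + [12, 12, 21] -> [2, 12, 12, 21, 21, 22]

Final sorted array: [2, 12, 12, 21, 21, 22]

The merge sort proceeds by recursively splitting the array and merging sorted halves.
After all merges, the sorted array is [2, 12, 12, 21, 21, 22].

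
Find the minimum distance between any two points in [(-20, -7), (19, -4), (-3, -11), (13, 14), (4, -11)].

Computing all pairwise distances among 5 points:

d((-20, -7), (19, -4)) = 39.1152
d((-20, -7), (-3, -11)) = 17.4642
d((-20, -7), (13, 14)) = 39.1152
d((-20, -7), (4, -11)) = 24.3311
d((19, -4), (-3, -11)) = 23.0868
d((19, -4), (13, 14)) = 18.9737
d((19, -4), (4, -11)) = 16.5529
d((-3, -11), (13, 14)) = 29.6816
d((-3, -11), (4, -11)) = 7.0 <-- minimum
d((13, 14), (4, -11)) = 26.5707

Closest pair: (-3, -11) and (4, -11) with distance 7.0

The closest pair is (-3, -11) and (4, -11) with Euclidean distance 7.0. For 5 points, brute-force pairwise comparison is shown above. For large n, the divide-and-conquer algorithm (sort by x, recurse on halves, check the dividing strip) achieves O(n log n).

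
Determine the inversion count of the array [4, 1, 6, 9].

Finding inversions in [4, 1, 6, 9]:

(0, 1): arr[0]=4 > arr[1]=1

Total inversions: 1

The array has 1 inversion(s): (0,1). Each pair (i,j) satisfies i < j and arr[i] > arr[j].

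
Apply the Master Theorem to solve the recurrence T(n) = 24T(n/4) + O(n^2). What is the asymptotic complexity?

Master Theorem for T(n) = 24T(n/4) + O(n^2):

a = 24, b = 4, c = 2
log_b(a) = log_4(24) = 2.2925

Case 1: c = 2 < log_4(24) = 2.2925
T(n) = O(n^(log_4 24))

For T(n) = 24T(n/4) + O(n^2): log_4(24) = 2.2925. This is Case 1 of the Master Theorem (c < log_b(a), work dominated by leaves), giving O(n^(log_4 24)).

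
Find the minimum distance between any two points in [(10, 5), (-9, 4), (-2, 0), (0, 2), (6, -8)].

Computing all pairwise distances among 5 points:

d((10, 5), (-9, 4)) = 19.0263
d((10, 5), (-2, 0)) = 13.0
d((10, 5), (0, 2)) = 10.4403
d((10, 5), (6, -8)) = 13.6015
d((-9, 4), (-2, 0)) = 8.0623
d((-9, 4), (0, 2)) = 9.2195
d((-9, 4), (6, -8)) = 19.2094
d((-2, 0), (0, 2)) = 2.8284 <-- minimum
d((-2, 0), (6, -8)) = 11.3137
d((0, 2), (6, -8)) = 11.6619

Closest pair: (-2, 0) and (0, 2) with distance 2.8284

The closest pair is (-2, 0) and (0, 2) with Euclidean distance 2.8284. For 5 points, brute-force pairwise comparison is shown above. For large n, the divide-and-conquer algorithm (sort by x, recurse on halves, check the dividing strip) achieves O(n log n).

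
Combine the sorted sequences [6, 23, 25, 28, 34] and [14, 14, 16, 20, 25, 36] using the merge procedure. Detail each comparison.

Merging process:

Compare 6 vs 14: take 6 from left. Merged: [6]
Compare 23 vs 14: take 14 from right. Merged: [6, 14]
Compare 23 vs 14: take 14 from right. Merged: [6, 14, 14]
Compare 23 vs 16: take 16 from right. Merged: [6, 14, 14, 16]
Compare 23 vs 20: take 20 from right. Merged: [6, 14, 14, 16, 20]
Compare 23 vs 25: take 23 from left. Merged: [6, 14, 14, 16, 20, 23]
Compare 25 vs 25: take 25 from left. Merged: [6, 14, 14, 16, 20, 23, 25]
Compare 28 vs 25: take 25 from right. Merged: [6, 14, 14, 16, 20, 23, 25, 25]
Compare 28 vs 36: take 28 from left. Merged: [6, 14, 14, 16, 20, 23, 25, 25, 28]
Compare 34 vs 36: take 34 from left. Merged: [6, 14, 14, 16, 20, 23, 25, 25, 28, 34]
Append remaining from right: [36]. Merged: [6, 14, 14, 16, 20, 23, 25, 25, 28, 34, 36]

Final merged array: [6, 14, 14, 16, 20, 23, 25, 25, 28, 34, 36]
Total comparisons: 10

The merged array is [6, 14, 14, 16, 20, 23, 25, 25, 28, 34, 36], requiring 10 comparisons. The merge step runs in O(n) time where n is the total number of elements.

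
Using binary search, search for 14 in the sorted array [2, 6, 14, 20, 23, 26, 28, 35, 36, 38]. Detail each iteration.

Binary search for 14 in [2, 6, 14, 20, 23, 26, 28, 35, 36, 38]:

lo=0, hi=9, mid=4, arr[mid]=23 -> 23 > 14, search left half
lo=0, hi=3, mid=1, arr[mid]=6 -> 6 < 14, search right half
lo=2, hi=3, mid=2, arr[mid]=14 -> Found target at index 2!

Binary search finds 14 at index 2 after 3 comparisons. The search repeatedly halves the search space by comparing with the middle element.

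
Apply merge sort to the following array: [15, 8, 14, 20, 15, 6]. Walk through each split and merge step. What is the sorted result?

Merge sort trace:

Split: [15, 8, 14, 20, 15, 6] -> [15, 8, 14] and [20, 15, 6]
  Split: [15, 8, 14] -> [15] and [8, 14]
    Split: [8, 14] -> [8] and [14]
    Merge: [8] + [14] -> [8, 14]
  Merge: [15] + [8, 14] -> [8, 14, 15]
  Split: [20, 15, 6] -> [20] and [15, 6]
    Split: [15, 6] -> [15] and [6]
    Merge: [15] + [6] -> [6, 15]
  Merge: [20] + [6, 15] -> [6, 15, 20]
Merge: [8, 14, 15] + [6, 15, 20] -> [6, 8, 14, 15, 15, 20]

Final sorted array: [6, 8, 14, 15, 15, 20]

The merge sort proceeds by recursively splitting the array and merging sorted halves.
After all merges, the sorted array is [6, 8, 14, 15, 15, 20].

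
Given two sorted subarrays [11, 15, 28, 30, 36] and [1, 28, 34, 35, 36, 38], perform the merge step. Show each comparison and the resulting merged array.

Merging process:

Compare 11 vs 1: take 1 from right. Merged: [1]
Compare 11 vs 28: take 11 from left. Merged: [1, 11]
Compare 15 vs 28: take 15 from left. Merged: [1, 11, 15]
Compare 28 vs 28: take 28 from left. Merged: [1, 11, 15, 28]
Compare 30 vs 28: take 28 from right. Merged: [1, 11, 15, 28, 28]
Compare 30 vs 34: take 30 from left. Merged: [1, 11, 15, 28, 28, 30]
Compare 36 vs 34: take 34 from right. Merged: [1, 11, 15, 28, 28, 30, 34]
Compare 36 vs 35: take 35 from right. Merged: [1, 11, 15, 28, 28, 30, 34, 35]
Compare 36 vs 36: take 36 from left. Merged: [1, 11, 15, 28, 28, 30, 34, 35, 36]
Append remaining from right: [36, 38]. Merged: [1, 11, 15, 28, 28, 30, 34, 35, 36, 36, 38]

Final merged array: [1, 11, 15, 28, 28, 30, 34, 35, 36, 36, 38]
Total comparisons: 9

The merged array is [1, 11, 15, 28, 28, 30, 34, 35, 36, 36, 38], requiring 9 comparisons. The merge step runs in O(n) time where n is the total number of elements.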